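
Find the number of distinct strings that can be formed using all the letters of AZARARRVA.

2520

The 9 letters of AZARARRVA have repeats: A appearing 4 times and R appearing 3 times.
So there are 9! / (4!·3!) = 2520 distinguishable arrangements.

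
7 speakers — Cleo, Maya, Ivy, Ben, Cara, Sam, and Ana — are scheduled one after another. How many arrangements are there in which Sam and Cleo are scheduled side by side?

1440

Glue Sam and Cleo into one block (2 internal orders), leaving 6 units to arrange in a row.
So the count is 2·(6)! = 1440.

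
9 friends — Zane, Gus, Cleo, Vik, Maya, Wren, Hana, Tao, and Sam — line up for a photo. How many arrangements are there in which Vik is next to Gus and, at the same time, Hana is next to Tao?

Treat {Vik,Gus} as one block (2 orders) and {Hana,Tao} as another (2 orders).
That leaves 7 units to arrange: 2 × 2 × 7! = 4 × 5040 = 20160.

20160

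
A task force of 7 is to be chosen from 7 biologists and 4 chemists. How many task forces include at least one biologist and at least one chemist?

Total 7-person selections from all 11: C(11,7) = 330.
Subtract selections that omit an entire group: no biologists → C(4,7) = 0; no chemists → C(7,7) = 1.
Both groups omitted at once is impossible, so 330 − 1 = 329.

329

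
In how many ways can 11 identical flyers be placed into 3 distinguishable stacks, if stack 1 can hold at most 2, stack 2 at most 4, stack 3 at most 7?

By stars and bars, unrestricted non-negative solutions to x_1+…+x_3 = 11 number C(11+2,2) = 78.
Subtract solutions that violate a single cap (substitute x_i' = x_i − (cap_i+1)): x_1 ≥ 3 gives C(10,2) = 45; x_2 ≥ 5 gives C(8,2) = 28; x_3 ≥ 8 gives C(5,2) = 10. Together 83.
Add back pairs where two caps are both exceeded: 10 + 1 + 0 = 11.
By inclusion–exclusion the count is 78 − 83 + 11 = 6.

6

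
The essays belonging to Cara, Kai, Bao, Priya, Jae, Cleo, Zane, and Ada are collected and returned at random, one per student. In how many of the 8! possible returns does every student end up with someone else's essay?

Count assignments avoiding every fixed point. For any j of the 8 students fixed to their own essay, the other 8−j can be arranged in (8−j)! ways.
By inclusion–exclusion this is Σ_{j=0}^{8} (−1)^j C(8,j)·(8−j)!.
Computing: 40320 − 40320 + 20160 − 6720 + 1680 − 336 + 56 − 8 + 1 = 14833.

14833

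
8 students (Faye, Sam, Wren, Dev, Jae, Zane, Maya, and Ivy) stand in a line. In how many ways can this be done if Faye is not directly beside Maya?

30240

Of the 8! = 40320 arrangements, those with Faye and Maya adjacent number 2 × 7! = 10080 (treat the pair as a block with 2 internal orders).
Complementary counting: 40320 − 10080 = 30240.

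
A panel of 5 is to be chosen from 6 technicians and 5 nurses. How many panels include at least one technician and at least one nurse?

455

Total 5-person selections from all 11: C(11,5) = 462.
Subtract selections that omit an entire group: no technicians → C(5,5) = 1; no nurses → C(6,5) = 6.
Both groups omitted at once is impossible, so 462 − 7 = 455.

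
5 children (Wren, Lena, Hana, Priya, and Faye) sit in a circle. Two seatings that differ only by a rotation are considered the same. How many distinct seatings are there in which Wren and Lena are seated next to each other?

Glue Wren and Lena into a block (2 internal orders). Seating 4 units around a circle gives (3)! arrangements.
So 2 × (3)! = 2 × 6 = 12.

12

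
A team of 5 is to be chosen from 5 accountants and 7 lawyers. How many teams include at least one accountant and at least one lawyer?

770

Total 5-person selections from all 12: C(12,5) = 792.
Subtract selections that omit an entire group: no accountants → C(7,5) = 21; no lawyers → C(5,5) = 1.
Both groups omitted at once is impossible, so 792 − 22 = 770.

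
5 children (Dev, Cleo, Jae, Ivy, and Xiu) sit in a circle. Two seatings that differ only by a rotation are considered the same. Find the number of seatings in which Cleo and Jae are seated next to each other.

Glue Cleo and Jae into a block (2 internal orders). Seating 4 units around a circle gives (3)! arrangements.
So 2 × (3)! = 2 × 6 = 12.

12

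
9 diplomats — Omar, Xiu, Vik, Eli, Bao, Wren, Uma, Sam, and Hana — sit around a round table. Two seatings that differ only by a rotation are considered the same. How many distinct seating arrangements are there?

40320

Seat Omar anywhere (absorbing the rotational symmetry), then permute the other 8: (8)! = 40320.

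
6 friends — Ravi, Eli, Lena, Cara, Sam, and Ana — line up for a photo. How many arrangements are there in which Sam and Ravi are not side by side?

480

Of the 6! = 720 arrangements, those with Sam and Ravi adjacent number 2 × 5! = 240 (treat the pair as a block with 2 internal orders).
Complementary counting: 720 − 240 = 480.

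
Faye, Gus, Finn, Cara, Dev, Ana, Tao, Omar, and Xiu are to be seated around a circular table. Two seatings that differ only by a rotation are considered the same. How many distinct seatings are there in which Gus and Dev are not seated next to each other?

30240

All circular seatings of 9 people number (8)! = 40320.
Seatings with Gus beside Dev: treat them as a block with 2 internal orders, giving 2 × (7)! = 10080.
Subtracting, 40320 − 10080 = 30240.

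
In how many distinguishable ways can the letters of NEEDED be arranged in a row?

60

The 6 letters of NEEDED have repeats: D appearing twice and E appearing 3 times.
So there are 6! / (3!·2!) = 60 distinguishable arrangements.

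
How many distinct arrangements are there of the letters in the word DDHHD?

DDHHD has 5 letters with D appearing 3 times and H appearing twice.
The number of distinct arrangements is 5!/(3!·2!) = 120/12 = 10.

10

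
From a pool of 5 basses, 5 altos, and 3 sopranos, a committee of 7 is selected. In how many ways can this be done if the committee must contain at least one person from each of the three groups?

1580

With no constraint there are C(13,7) = 1716 possible selections.
Selections missing a whole group: no basses → C(8,7) = 8; no altos → C(8,7) = 8; no sopranos → C(10,7) = 120.
Add back selections omitting two groups (i.e. drawn from a single group): C(5,7) + C(5,7) + C(3,7) = 0.
By inclusion–exclusion: 1716 − 136 + 0 = 1580.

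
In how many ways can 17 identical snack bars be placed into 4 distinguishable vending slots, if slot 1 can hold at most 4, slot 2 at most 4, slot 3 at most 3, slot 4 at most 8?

10

Ignoring the caps, the number of non-negative solutions to x_1+…+x_4 = 17 is C(20,3) = 1140.
Subtract solutions that violate a single cap (substitute x_i' = x_i − (cap_i+1)): x_1 ≥ 5 gives C(15,3) = 455; x_2 ≥ 5 gives C(15,3) = 455; x_3 ≥ 4 gives C(16,3) = 560; x_4 ≥ 9 gives C(11,3) = 165. Together 1635.
Add back pairs where two caps are both exceeded: 120 + 165 + 20 + 165 + 20 + 35 = 525.
Subtract triples: 20 + 0 + 0 + 0 = 20.
By inclusion–exclusion the count is 1140 − 1635 + 525 − 20 = 10.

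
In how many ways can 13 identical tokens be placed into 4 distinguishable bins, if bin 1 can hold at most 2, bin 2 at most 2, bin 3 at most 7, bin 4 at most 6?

Ignoring the caps, the number of non-negative solutions to x_1+…+x_4 = 13 is C(16,3) = 560.
Subtract solutions that violate a single cap (substitute x_i' = x_i − (cap_i+1)): x_1 ≥ 3 gives C(13,3) = 286; x_2 ≥ 3 gives C(13,3) = 286; x_3 ≥ 8 gives C(8,3) = 56; x_4 ≥ 7 gives C(9,3) = 84. Together 712.
Add back pairs where two caps are both exceeded: 120 + 10 + 20 + 10 + 20 + 0 = 180.
Subtract triples: 0 + 1 + 0 + 0 = 1.
By inclusion–exclusion the count is 560 − 712 + 180 − 1 = 27.

27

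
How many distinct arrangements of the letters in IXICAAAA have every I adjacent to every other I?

Treat the 2 copies of I as a single block. The multiset to arrange is then {II, A, A, A, A, C, X}, 7 items in all.
That gives (7)!/(4!) = 210 arrangements.

210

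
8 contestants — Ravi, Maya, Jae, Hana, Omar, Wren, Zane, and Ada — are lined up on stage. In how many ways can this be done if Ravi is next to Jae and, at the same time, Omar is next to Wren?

2880

Treat {Ravi,Jae} as one block (2 orders) and {Omar,Wren} as another (2 orders).
That leaves 6 units to arrange: 2 × 2 × 6! = 4 × 720 = 2880.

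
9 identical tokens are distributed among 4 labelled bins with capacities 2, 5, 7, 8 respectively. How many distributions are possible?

112

Without the upper bounds there are C(12,3) = 220 ways to split 9 among 4 bins.
Subtract solutions that violate a single cap (substitute x_i' = x_i − (cap_i+1)): x_1 ≥ 3 gives C(9,3) = 84; x_2 ≥ 6 gives C(6,3) = 20; x_3 ≥ 8 gives C(4,3) = 4; x_4 ≥ 9 gives C(3,3) = 1. Together 109.
Add back pairs where two caps are both exceeded: 1 + 0 + 0 + 0 + 0 + 0 = 1.
By inclusion–exclusion the count is 220 − 109 + 1 = 112.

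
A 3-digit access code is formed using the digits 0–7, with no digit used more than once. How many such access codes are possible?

336

Choose and order 3 of the 8 symbols: the first digit has 8 options, the next 7, then 6.
8 × 7 × 6 = 336.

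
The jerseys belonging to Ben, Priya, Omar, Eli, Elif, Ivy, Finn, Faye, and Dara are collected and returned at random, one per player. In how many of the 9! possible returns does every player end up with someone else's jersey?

This is the derangement count D_9: permutations of 9 items with no fixed point.
By inclusion–exclusion this is Σ_{j=0}^{9} (−1)^j C(9,j)·(9−j)!.
Computing: 362880 − 362880 + 181440 − 60480 + 15120 − 3024 + 504 − 72 + 9 − 1 = 133496.

133496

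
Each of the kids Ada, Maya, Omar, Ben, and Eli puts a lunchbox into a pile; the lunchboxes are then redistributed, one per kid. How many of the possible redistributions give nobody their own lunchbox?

44

Count assignments avoiding every fixed point. For any j of the 5 kids fixed to their own lunchbox, the other 5−j can be arranged in (5−j)! ways.
By inclusion–exclusion this is Σ_{j=0}^{5} (−1)^j C(5,j)·(5−j)!.
Computing: 120 − 120 + 60 − 20 + 5 − 1 = 44.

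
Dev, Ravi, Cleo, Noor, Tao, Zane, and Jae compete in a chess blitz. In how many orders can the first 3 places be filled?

210

This is an ordered selection of 3 from 7: P(7,3).
That gives 7 × 6 × 5 = 210.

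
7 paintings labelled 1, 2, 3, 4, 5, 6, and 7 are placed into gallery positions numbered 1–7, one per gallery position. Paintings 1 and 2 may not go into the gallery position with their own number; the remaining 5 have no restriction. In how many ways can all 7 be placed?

3720

Let Aᵢ (for i ∈ {1, 2}) be the placements that put painting i in its forbidden gallery position. Any j of these fix j positions, leaving (7−j)! ways to fill the rest, and there are C(2,j) ways to pick which j.
By inclusion–exclusion, the number of valid placements is Σ_{j=0}^{2} (−1)^j C(2,j)·(7−j)!.
Computing: 5040 − 1440 + 120 = 3720.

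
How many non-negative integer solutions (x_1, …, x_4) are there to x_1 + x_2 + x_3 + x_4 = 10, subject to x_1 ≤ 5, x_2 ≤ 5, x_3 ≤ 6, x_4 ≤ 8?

192

Ignoring the caps, the number of non-negative solutions to x_1+…+x_4 = 10 is C(13,3) = 286.
Subtract solutions that violate a single cap (substitute x_i' = x_i − (cap_i+1)): x_1 ≥ 6 gives C(7,3) = 35; x_2 ≥ 6 gives C(7,3) = 35; x_3 ≥ 7 gives C(6,3) = 20; x_4 ≥ 9 gives C(4,3) = 4. Together 94.
No two caps can be exceeded simultaneously, so the pair terms are all 0.
By inclusion–exclusion the count is 286 − 94 + 0 = 192.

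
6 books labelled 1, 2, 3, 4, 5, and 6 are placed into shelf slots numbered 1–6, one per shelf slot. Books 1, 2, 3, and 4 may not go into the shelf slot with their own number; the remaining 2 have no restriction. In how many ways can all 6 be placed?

362

Let Aᵢ (for 1 ≤ i ≤ 4) be the placements that put book i in its forbidden shelf slot. Any j of these fix j positions, leaving (6−j)! ways to fill the rest, and there are C(4,j) ways to pick which j.
By inclusion–exclusion, the number of valid placements is Σ_{j=0}^{4} (−1)^j C(4,j)·(6−j)!.
Computing: 720 − 480 + 144 − 24 + 2 = 362.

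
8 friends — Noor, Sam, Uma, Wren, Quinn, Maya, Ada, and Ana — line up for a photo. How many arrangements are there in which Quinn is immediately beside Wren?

Treat {Quinn, Wren} as a single unit. There are 7 units to order, and the pair itself can be ordered 2 ways.
That gives 2 × 7! = 2 × 5040 = 10080.

10080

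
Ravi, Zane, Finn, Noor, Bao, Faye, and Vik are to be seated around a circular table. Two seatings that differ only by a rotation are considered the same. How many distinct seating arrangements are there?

Around a circle, 7 distinct people have 7!/7 = (6)! = 720 rotationally distinct seatings.

720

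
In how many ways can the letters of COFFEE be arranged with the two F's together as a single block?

Treat the 2 copies of F as a single block. The multiset to arrange is then {FF, C, E, E, O}, 5 items in all.
That gives (5)!/(2!) = 60 arrangements.

60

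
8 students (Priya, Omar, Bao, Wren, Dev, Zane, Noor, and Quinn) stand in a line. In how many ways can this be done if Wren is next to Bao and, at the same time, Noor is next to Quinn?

Treat {Wren,Bao} as one block (2 orders) and {Noor,Quinn} as another (2 orders).
That leaves 6 units to arrange: 2 × 2 × 6! = 4 × 720 = 2880.

2880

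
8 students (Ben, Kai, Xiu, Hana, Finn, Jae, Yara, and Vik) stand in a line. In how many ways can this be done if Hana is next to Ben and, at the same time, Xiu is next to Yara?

2880

Treat {Hana,Ben} as one block (2 orders) and {Xiu,Yara} as another (2 orders).
That leaves 6 units to arrange: 2 × 2 × 6! = 4 × 720 = 2880.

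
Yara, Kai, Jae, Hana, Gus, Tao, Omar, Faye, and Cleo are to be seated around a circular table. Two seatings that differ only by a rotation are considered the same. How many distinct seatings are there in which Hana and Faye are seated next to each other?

Glue Hana and Faye into a block (2 internal orders). Seating 8 units around a circle gives (7)! arrangements.
So 2 × (7)! = 2 × 5040 = 10080.

10080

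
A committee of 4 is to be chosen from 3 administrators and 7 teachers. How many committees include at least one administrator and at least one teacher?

175

With no constraint there are C(10,4) = 210 possible selections.
Selections missing a whole group: no administrators → C(7,4) = 35; no teachers → C(3,4) = 0.
Both groups omitted at once is impossible, so 210 − 35 = 175.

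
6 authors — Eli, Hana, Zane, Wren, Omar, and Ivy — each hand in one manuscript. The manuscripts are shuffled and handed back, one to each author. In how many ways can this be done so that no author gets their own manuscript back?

265

Let Aᵢ be the assignments in which author i gets their own manuscript. We want the size of the complement of A₁∪…∪A_6.
By inclusion–exclusion this is Σ_{j=0}^{6} (−1)^j C(6,j)·(6−j)!.
Computing: 720 − 720 + 360 − 120 + 30 − 6 + 1 = 265.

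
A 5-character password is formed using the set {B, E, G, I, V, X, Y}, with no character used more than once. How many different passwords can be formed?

Choose and order 5 of the 7 symbols: the first character has 7 options, the next 6, and so on down to 3.
7 × 6 × 5 × 4 × 3 = 2520.

2520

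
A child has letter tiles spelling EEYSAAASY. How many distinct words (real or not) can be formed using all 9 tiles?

7560

The 9 letters of EEYSAAASY have repeats: A appearing 3 times, E appearing twice, S appearing twice, and Y appearing twice.
So there are 9! / (3!·2!·2!·2!) = 7560 distinguishable arrangements.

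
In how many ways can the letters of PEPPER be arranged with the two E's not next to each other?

Total arrangements of PEPPER: 6!/(3!·2!) = 60.
Arrangements with the E's together: treat EE as one letter, giving (5)!/(3!) = 20.
Hence 60 − 20 = 40.

40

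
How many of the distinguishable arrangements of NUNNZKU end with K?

60

Fix K in the last position and arrange the remaining 6 letters.
Those 6 letters have N appearing 3 times and U appearing twice, giving (6)!/(3!·2!) = 60.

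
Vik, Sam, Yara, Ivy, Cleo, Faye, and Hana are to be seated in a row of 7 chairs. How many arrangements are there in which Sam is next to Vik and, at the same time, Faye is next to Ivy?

480

Treat {Sam,Vik} as one block (2 orders) and {Faye,Ivy} as another (2 orders).
That leaves 5 units to arrange: 2 × 2 × 5! = 4 × 120 = 480.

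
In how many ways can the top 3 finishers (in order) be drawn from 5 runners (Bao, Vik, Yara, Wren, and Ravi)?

60

There are 5 choices for 1st place, 4 for 2nd, and 3 for 3rd.
That gives 5 × 4 × 3 = 60.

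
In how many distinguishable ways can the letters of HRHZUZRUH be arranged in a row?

7560

The 9 letters of HRHZUZRUH have repeats: H appearing 3 times, R appearing twice, U appearing twice, and Z appearing twice.
So there are 9! / (3!·2!·2!·2!) = 7560 distinguishable arrangements.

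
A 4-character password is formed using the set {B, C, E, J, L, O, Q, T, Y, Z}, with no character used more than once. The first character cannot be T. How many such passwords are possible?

4536

The first character has 10−1 = 9 choices (anything except T).
The remaining 3 characters are filled from the other 9 symbols without repetition: 9 × 8 × 7 = 504.
Total: 9 × 504 = 4536.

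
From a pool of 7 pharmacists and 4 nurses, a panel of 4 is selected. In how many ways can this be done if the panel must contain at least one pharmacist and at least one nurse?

294

Unrestricted: C(11,4) = 330 ways to pick any 4 of the 11.
Subtract selections that omit an entire group: no pharmacists → C(4,4) = 1; no nurses → C(7,4) = 35.
Both groups omitted at once is impossible, so 330 − 36 = 294.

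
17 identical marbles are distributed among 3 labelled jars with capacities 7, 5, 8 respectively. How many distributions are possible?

10

Ignoring the caps, the number of non-negative solutions to x_1+…+x_3 = 17 is C(19,2) = 171.
Subtract solutions that violate a single cap (substitute x_i' = x_i − (cap_i+1)): x_1 ≥ 8 gives C(11,2) = 55; x_2 ≥ 6 gives C(13,2) = 78; x_3 ≥ 9 gives C(10,2) = 45. Together 178.
Add back pairs where two caps are both exceeded: 10 + 1 + 6 = 17.
By inclusion–exclusion the count is 171 − 178 + 17 = 10.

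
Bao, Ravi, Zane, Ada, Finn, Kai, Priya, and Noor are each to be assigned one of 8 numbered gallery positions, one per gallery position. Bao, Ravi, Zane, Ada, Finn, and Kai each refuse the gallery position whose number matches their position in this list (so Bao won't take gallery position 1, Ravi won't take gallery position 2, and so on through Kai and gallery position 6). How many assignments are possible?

18806

Let Aᵢ (for 1 ≤ i ≤ 6) be the placements that put person i in their forbidden gallery position. Any j of these fix j positions, leaving (8−j)! ways to fill the rest, and there are C(6,j) ways to pick which j.
By inclusion–exclusion, the number of valid placements is Σ_{j=0}^{6} (−1)^j C(6,j)·(8−j)!.
Computing: 40320 − 30240 + 10800 − 2400 + 360 − 36 + 2 = 18806.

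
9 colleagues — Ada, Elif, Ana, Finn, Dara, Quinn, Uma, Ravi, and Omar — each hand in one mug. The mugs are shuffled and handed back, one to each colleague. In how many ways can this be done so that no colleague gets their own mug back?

133496

This is the derangement count D_9: permutations of 9 items with no fixed point.
By inclusion–exclusion this is Σ_{j=0}^{9} (−1)^j C(9,j)·(9−j)!.
Computing: 362880 − 362880 + 181440 − 60480 + 15120 − 3024 + 504 − 72 + 9 − 1 = 133496.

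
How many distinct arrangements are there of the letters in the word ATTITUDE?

ATTITUDE has 8 letters with T appearing 3 times.
The number of distinct arrangements is 8!/(3!) = 40320/6 = 6720.

6720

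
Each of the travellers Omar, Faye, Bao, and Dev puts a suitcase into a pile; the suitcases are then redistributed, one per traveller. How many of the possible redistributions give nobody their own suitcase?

9

Count assignments avoiding every fixed point. For any j of the 4 travellers fixed to their own suitcase, the other 4−j can be arranged in (4−j)! ways.
By inclusion–exclusion this is Σ_{j=0}^{4} (−1)^j C(4,j)·(4−j)!.
Computing: 24 − 24 + 12 − 4 + 1 = 9.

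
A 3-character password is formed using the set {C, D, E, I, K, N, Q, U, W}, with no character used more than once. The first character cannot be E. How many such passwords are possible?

448

The first character has 9−1 = 8 choices (anything except E).
The remaining 2 characters are filled from the other 8 symbols without repetition: 8 × 7 = 56.
Total: 8 × 56 = 448.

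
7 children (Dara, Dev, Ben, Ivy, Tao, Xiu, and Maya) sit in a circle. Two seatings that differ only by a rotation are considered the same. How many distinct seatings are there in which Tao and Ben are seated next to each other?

Glue Tao and Ben into a block (2 internal orders). Seating 6 units around a circle gives (5)! arrangements.
So 2 × (5)! = 2 × 120 = 240.

240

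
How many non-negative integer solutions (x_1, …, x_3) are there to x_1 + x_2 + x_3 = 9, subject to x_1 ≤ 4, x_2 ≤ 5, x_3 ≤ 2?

6

By stars and bars, unrestricted non-negative solutions to x_1+…+x_3 = 9 number C(9+2,2) = 55.
Subtract solutions that violate a single cap (substitute x_i' = x_i − (cap_i+1)): x_1 ≥ 5 gives C(6,2) = 15; x_2 ≥ 6 gives C(5,2) = 10; x_3 ≥ 3 gives C(8,2) = 28. Together 53.
Add back pairs where two caps are both exceeded: 0 + 3 + 1 = 4.
By inclusion–exclusion the count is 55 − 53 + 4 = 6.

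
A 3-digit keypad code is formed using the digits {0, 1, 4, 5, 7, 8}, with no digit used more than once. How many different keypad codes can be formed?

120

This is a permutation of 3 out of 6: P(6,3) = 6!/3!.
That product is 6 × 5 × 4 = 120.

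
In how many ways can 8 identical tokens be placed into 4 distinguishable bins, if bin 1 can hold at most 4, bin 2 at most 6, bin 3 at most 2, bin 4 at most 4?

Ignoring the caps, the number of non-negative solutions to x_1+…+x_4 = 8 is C(11,3) = 165.
Subtract solutions that violate a single cap (substitute x_i' = x_i − (cap_i+1)): x_1 ≥ 5 gives C(6,3) = 20; x_2 ≥ 7 gives C(4,3) = 4; x_3 ≥ 3 gives C(8,3) = 56; x_4 ≥ 5 gives C(6,3) = 20. Together 100.
Add back pairs where two caps are both exceeded: 0 + 1 + 0 + 0 + 0 + 1 = 2.
By inclusion–exclusion the count is 165 − 100 + 2 = 67.

67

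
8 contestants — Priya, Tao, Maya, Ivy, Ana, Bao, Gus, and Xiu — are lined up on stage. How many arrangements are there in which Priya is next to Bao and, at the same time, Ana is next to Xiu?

2880

Treat {Priya,Bao} as one block (2 orders) and {Ana,Xiu} as another (2 orders).
That leaves 6 units to arrange: 2 × 2 × 6! = 4 × 720 = 2880.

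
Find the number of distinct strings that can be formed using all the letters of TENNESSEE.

3780

Letter multiplicities in TENNESSEE: E×4, N×2, S×2, T×1.
So there are 9! / (4!·2!·2!) = 3780 distinguishable arrangements.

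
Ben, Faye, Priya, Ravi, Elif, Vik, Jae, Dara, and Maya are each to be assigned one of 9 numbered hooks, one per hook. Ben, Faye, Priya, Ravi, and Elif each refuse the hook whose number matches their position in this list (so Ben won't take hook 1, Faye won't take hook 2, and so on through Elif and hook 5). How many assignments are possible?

Let Aᵢ (for 1 ≤ i ≤ 5) be the placements that put person i in their forbidden hook. Any j of these fix j positions, leaving (9−j)! ways to fill the rest, and there are C(5,j) ways to pick which j.
By inclusion–exclusion, the number of valid placements is Σ_{j=0}^{5} (−1)^j C(5,j)·(9−j)!.
Computing: 362880 − 201600 + 50400 − 7200 + 600 − 24 = 205056.

205056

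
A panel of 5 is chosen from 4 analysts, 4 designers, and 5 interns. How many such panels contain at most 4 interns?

1286

Split by how many interns are chosen (0 through 4).
Sum: C(5,0)·C(8,5) + C(5,1)·C(8,4) + C(5,2)·C(8,3) + C(5,3)·C(8,2) + C(5,4)·C(8,1) = 56 + 350 + 560 + 280 + 40 = 1286.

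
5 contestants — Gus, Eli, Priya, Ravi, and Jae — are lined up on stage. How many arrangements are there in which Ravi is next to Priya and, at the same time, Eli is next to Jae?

Treat {Ravi,Priya} as one block (2 orders) and {Eli,Jae} as another (2 orders).
That leaves 3 units to arrange: 2 × 2 × 3! = 4 × 6 = 24.

24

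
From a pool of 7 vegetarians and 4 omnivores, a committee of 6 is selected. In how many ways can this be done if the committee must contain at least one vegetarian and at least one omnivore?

Unrestricted: C(11,6) = 462 ways to pick any 6 of the 11.
Selections missing a whole group: no vegetarians → C(4,6) = 0; no omnivores → C(7,6) = 7.
Both groups omitted at once is impossible, so 462 − 7 = 455.

455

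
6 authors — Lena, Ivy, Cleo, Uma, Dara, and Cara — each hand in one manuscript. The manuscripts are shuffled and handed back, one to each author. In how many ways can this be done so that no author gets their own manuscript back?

265

Let Aᵢ be the assignments in which author i gets their own manuscript. We want the size of the complement of A₁∪…∪A_6.
By inclusion–exclusion this is Σ_{j=0}^{6} (−1)^j C(6,j)·(6−j)!.
Computing: 720 − 720 + 360 − 120 + 30 − 6 + 1 = 265.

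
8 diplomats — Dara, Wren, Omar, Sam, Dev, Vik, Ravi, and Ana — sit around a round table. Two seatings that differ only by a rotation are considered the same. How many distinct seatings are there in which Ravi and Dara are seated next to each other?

1440

Glue Ravi and Dara into a block (2 internal orders). Seating 7 units around a circle gives (6)! arrangements.
So 2 × (6)! = 2 × 720 = 1440.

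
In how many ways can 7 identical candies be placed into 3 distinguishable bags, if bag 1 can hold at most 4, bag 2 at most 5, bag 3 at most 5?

Ignoring the caps, the number of non-negative solutions to x_1+…+x_3 = 7 is C(9,2) = 36.
Subtract solutions that violate a single cap (substitute x_i' = x_i − (cap_i+1)): x_1 ≥ 5 gives C(4,2) = 6; x_2 ≥ 6 gives C(3,2) = 3; x_3 ≥ 6 gives C(3,2) = 3. Together 12.
No two caps can be exceeded simultaneously, so the pair terms are all 0.
By inclusion–exclusion the count is 36 − 12 + 0 = 24.

24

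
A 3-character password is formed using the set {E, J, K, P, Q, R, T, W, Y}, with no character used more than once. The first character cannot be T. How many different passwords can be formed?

448

The first character has 9−1 = 8 choices (anything except T).
The remaining 2 characters are filled from the other 8 symbols without repetition: 8 × 7 = 56.
Total: 8 × 56 = 448.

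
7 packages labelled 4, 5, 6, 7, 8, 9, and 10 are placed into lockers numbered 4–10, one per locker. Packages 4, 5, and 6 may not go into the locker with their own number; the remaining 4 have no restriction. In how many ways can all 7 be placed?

3216

Let Aᵢ (for i ∈ {4, 5, 6}) be the placements that put package i in its forbidden locker. Any j of these fix j positions, leaving (7−j)! ways to fill the rest, and there are C(3,j) ways to pick which j.
By inclusion–exclusion, the number of valid placements is Σ_{j=0}^{3} (−1)^j C(3,j)·(7−j)!.
Computing: 5040 − 2160 + 360 − 24 = 3216.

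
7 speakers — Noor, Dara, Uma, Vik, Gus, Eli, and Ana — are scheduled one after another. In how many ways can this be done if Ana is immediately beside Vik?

Glue Ana and Vik into one block (2 internal orders), leaving 6 units to arrange in a row.
So the count is 2·(6)! = 1440.

1440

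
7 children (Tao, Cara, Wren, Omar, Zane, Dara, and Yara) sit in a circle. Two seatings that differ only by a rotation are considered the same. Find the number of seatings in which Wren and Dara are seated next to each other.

240

Glue Wren and Dara into a block (2 internal orders). Seating 6 units around a circle gives (5)! arrangements.
So 2 × (5)! = 2 × 120 = 240.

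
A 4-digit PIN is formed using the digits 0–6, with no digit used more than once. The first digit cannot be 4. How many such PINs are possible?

The first digit has 7−1 = 6 choices (anything except 4).
The remaining 3 digits are filled from the other 6 symbols without repetition: 6 × 5 × 4 = 120.
Total: 6 × 120 = 720.

720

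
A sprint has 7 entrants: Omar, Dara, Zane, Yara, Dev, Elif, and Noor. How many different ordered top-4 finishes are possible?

This is an ordered selection of 4 from 7: P(7,4).
That gives 7 × 6 × 5 × 4 = 840.

840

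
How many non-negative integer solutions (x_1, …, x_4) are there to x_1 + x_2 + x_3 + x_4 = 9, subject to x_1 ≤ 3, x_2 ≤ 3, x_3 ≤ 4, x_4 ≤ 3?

Ignoring the caps, the number of non-negative solutions to x_1+…+x_4 = 9 is C(12,3) = 220.
Subtract solutions that violate a single cap (substitute x_i' = x_i − (cap_i+1)): x_1 ≥ 4 gives C(8,3) = 56; x_2 ≥ 4 gives C(8,3) = 56; x_3 ≥ 5 gives C(7,3) = 35; x_4 ≥ 4 gives C(8,3) = 56. Together 203.
Add back pairs where two caps are both exceeded: 4 + 1 + 4 + 1 + 4 + 1 = 15.
By inclusion–exclusion the count is 220 − 203 + 15 = 32.

32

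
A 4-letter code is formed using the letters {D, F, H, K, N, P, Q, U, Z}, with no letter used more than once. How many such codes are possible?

3024

This is a permutation of 4 out of 9: P(9,4) = 9!/5!.
That product is 9 × 8 × 7 × 6 = 3024.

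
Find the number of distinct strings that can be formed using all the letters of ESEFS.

30

The 5 letters of ESEFS have repeats: E appearing twice and S appearing twice.
Dividing 5! = 120 by 2!·2! = 4 for the repeated letters gives 30.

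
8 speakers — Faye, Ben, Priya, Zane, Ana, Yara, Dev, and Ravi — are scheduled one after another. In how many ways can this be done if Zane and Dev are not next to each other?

30240

There are 8! = 40320 arrangements in all. If Zane and Dev are adjacent, merging them into one block gives 2·(7)! = 10080 arrangements.
Complementary counting: 40320 − 10080 = 30240.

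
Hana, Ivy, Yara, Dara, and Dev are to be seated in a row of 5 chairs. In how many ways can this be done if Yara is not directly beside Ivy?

Of the 5! = 120 arrangements, those with Yara and Ivy adjacent number 2 × 4! = 48 (treat the pair as a block with 2 internal orders).
So 120 − 48 = 72 arrangements keep them apart.

72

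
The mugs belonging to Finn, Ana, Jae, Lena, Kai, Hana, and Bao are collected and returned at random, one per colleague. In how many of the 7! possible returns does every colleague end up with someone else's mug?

1854

This is the derangement count D_7: permutations of 7 items with no fixed point.
By inclusion–exclusion this is Σ_{j=0}^{7} (−1)^j C(7,j)·(7−j)!.
Computing: 5040 − 5040 + 2520 − 840 + 210 − 42 + 7 − 1 = 1854.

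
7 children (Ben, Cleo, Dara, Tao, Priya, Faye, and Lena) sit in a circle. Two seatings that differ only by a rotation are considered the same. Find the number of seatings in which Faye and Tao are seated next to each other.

Glue Faye and Tao into a block (2 internal orders). Seating 6 units around a circle gives (5)! arrangements.
So 2 × (5)! = 2 × 120 = 240.

240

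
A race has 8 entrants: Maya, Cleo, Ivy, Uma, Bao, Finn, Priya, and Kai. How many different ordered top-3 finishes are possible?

336

There are 8 choices for 1st place, 7 for 2nd, and 6 for 3rd.
That gives 8 × 7 × 6 = 336.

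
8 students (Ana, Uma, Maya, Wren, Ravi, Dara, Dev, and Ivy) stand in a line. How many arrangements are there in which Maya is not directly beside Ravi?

30240

There are 8! = 40320 arrangements in all. If Maya and Ravi are adjacent, merging them into one block gives 2·(7)! = 10080 arrangements.
So 40320 − 10080 = 30240 arrangements keep them apart.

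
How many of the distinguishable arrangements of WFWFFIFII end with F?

Fix F in the last position and arrange the remaining 8 letters.
Those 8 letters have F appearing 3 times, I appearing 3 times, and W appearing twice, giving (8)!/(3!·3!·2!) = 560.

560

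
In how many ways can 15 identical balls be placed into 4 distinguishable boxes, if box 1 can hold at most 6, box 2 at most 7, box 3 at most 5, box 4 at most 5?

Without the upper bounds there are C(18,3) = 816 ways to split 15 among 4 boxes.
Subtract solutions that violate a single cap (substitute x_i' = x_i − (cap_i+1)): x_1 ≥ 7 gives C(11,3) = 165; x_2 ≥ 8 gives C(10,3) = 120; x_3 ≥ 6 gives C(12,3) = 220; x_4 ≥ 6 gives C(12,3) = 220. Together 725.
Add back pairs where two caps are both exceeded: 1 + 10 + 10 + 4 + 4 + 20 = 49.
By inclusion–exclusion the count is 816 − 725 + 49 = 140.

140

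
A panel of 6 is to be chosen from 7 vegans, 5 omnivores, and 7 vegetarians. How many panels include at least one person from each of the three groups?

Unrestricted: C(19,6) = 27132 ways to pick any 6 of the 19.
Selections missing a whole group: no vegans → C(12,6) = 924; no omnivores → C(14,6) = 3003; no vegetarians → C(12,6) = 924.
Add back selections omitting two groups (i.e. drawn from a single group): C(7,6) + C(5,6) + C(7,6) = 14.
By inclusion–exclusion: 27132 − 4851 + 14 = 22295.

22295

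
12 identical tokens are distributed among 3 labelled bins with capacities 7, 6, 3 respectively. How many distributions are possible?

14

Ignoring the caps, the number of non-negative solutions to x_1+…+x_3 = 12 is C(14,2) = 91.
Subtract solutions that violate a single cap (substitute x_i' = x_i − (cap_i+1)): x_1 ≥ 8 gives C(6,2) = 15; x_2 ≥ 7 gives C(7,2) = 21; x_3 ≥ 4 gives C(10,2) = 45. Together 81.
Add back pairs where two caps are both exceeded: 0 + 1 + 3 = 4.
By inclusion–exclusion the count is 91 − 81 + 4 = 14.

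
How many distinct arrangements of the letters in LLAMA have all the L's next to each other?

12

Treat the 2 copies of L as a single block. The multiset to arrange is then {LL, A, A, M}, 4 items in all.
That gives (4)!/(2!) = 12 arrangements.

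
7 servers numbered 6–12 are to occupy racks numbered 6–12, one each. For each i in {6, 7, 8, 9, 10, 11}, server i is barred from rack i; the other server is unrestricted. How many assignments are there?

Let Aᵢ (for 6 ≤ i ≤ 11) be the placements that put server i in its forbidden rack. Any j of these fix j positions, leaving (7−j)! ways to fill the rest, and there are C(6,j) ways to pick which j.
By inclusion–exclusion, the number of valid placements is Σ_{j=0}^{6} (−1)^j C(6,j)·(7−j)!.
Computing: 5040 − 4320 + 1800 − 480 + 90 − 12 + 1 = 2119.

2119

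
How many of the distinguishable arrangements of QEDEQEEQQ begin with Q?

280

With the first slot taken by Q, it remains to arrange the other 8 letters (EDEQEEQQ).
Those 8 letters have E appearing 4 times and Q appearing 3 times, giving (8)!/(4!·3!) = 280.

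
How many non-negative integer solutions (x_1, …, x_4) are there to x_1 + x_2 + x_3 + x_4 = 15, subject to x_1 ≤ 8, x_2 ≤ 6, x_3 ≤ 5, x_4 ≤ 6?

Without the upper bounds there are C(18,3) = 816 ways to split 15 among 4 variables.
Subtract solutions that violate a single cap (substitute x_i' = x_i − (cap_i+1)): x_1 ≥ 9 gives C(9,3) = 84; x_2 ≥ 7 gives C(11,3) = 165; x_3 ≥ 6 gives C(12,3) = 220; x_4 ≥ 7 gives C(11,3) = 165. Together 634.
Add back pairs where two caps are both exceeded: 0 + 1 + 0 + 10 + 4 + 10 = 25.
By inclusion–exclusion the count is 816 − 634 + 25 = 207.

207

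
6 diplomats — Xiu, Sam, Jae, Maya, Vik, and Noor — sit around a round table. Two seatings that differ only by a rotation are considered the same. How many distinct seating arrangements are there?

120

Seat Xiu anywhere (absorbing the rotational symmetry), then permute the other 5: (5)! = 120.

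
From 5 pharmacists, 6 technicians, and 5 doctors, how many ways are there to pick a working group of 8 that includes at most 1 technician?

765

Split by how many technicians are chosen (0 through 1).
Sum: C(6,0)·C(10,8) + C(6,1)·C(10,7) = 45 + 720 = 765.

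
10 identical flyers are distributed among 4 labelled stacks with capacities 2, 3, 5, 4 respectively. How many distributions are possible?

Ignoring the caps, the number of non-negative solutions to x_1+…+x_4 = 10 is C(13,3) = 286.
Subtract solutions that violate a single cap (substitute x_i' = x_i − (cap_i+1)): x_1 ≥ 3 gives C(10,3) = 120; x_2 ≥ 4 gives C(9,3) = 84; x_3 ≥ 6 gives C(7,3) = 35; x_4 ≥ 5 gives C(8,3) = 56. Together 295.
Add back pairs where two caps are both exceeded: 20 + 4 + 10 + 1 + 4 + 0 = 39.
By inclusion–exclusion the count is 286 − 295 + 39 = 30.

30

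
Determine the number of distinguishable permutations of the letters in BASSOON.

1260

BASSOON has 7 letters with O appearing twice and S appearing twice.
The number of distinct arrangements is 7!/(2!·2!) = 5040/4 = 1260.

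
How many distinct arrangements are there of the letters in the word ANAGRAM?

Letter multiplicities in ANAGRAM: A×3, G×1, M×1, N×1, R×1.
Dividing 7! = 5040 by 3! = 6 for the repeated letters gives 840.

840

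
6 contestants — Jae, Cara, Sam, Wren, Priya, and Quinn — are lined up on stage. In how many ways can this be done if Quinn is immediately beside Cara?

240

Glue Quinn and Cara into one block (2 internal orders), leaving 5 units to arrange in a row.
That gives 2 × 5! = 2 × 120 = 240.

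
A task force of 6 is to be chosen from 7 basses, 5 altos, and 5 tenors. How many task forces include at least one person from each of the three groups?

10325

Total 6-person selections from all 17: C(17,6) = 12376.
Subtract selections that omit an entire group: no basses → C(10,6) = 210; no altos → C(12,6) = 924; no tenors → C(12,6) = 924.
Add back selections omitting two groups (i.e. drawn from a single group): C(7,6) + C(5,6) + C(5,6) = 7.
By inclusion–exclusion: 12376 − 2058 + 7 = 10325.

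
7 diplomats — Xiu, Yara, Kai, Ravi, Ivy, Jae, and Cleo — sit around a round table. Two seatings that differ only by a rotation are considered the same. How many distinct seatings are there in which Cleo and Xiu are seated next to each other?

240

Glue Cleo and Xiu into a block (2 internal orders). Seating 6 units around a circle gives (5)! arrangements.
So 2 × (5)! = 2 × 120 = 240.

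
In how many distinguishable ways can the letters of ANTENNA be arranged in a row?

The 7 letters of ANTENNA have repeats: A appearing twice and N appearing 3 times.
The number of distinct arrangements is 7!/(3!·2!) = 5040/12 = 420.

420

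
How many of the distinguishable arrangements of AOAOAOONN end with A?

420

With the last slot taken by A, it remains to arrange the other 8 letters (OAOAOONN).
Those 8 letters have A appearing twice, N appearing twice, and O appearing 4 times, giving (8)!/(4!·2!·2!) = 420.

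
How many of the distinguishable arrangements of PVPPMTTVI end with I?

Fix I in the last position and arrange the remaining 8 letters.
Those 8 letters have P appearing 3 times, T appearing twice, and V appearing twice, giving (8)!/(3!·2!·2!) = 1680.

1680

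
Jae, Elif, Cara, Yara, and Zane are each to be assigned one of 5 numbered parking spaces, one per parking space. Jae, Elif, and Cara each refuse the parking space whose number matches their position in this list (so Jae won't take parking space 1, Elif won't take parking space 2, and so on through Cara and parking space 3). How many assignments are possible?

64

Let Aᵢ (for i ∈ {1, 2, 3}) be the placements that put person i in their forbidden parking space. Any j of these fix j positions, leaving (5−j)! ways to fill the rest, and there are C(3,j) ways to pick which j.
By inclusion–exclusion, the number of valid placements is Σ_{j=0}^{3} (−1)^j C(3,j)·(5−j)!.
Computing: 120 − 72 + 18 − 2 = 64.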